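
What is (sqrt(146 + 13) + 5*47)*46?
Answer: 10810 + 46*sqrt(159) ≈ 11390.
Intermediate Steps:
(sqrt(146 + 13) + 5*47)*46 = (sqrt(159) + 235)*46 = (235 + sqrt(159))*46 = 10810 + 46*sqrt(159)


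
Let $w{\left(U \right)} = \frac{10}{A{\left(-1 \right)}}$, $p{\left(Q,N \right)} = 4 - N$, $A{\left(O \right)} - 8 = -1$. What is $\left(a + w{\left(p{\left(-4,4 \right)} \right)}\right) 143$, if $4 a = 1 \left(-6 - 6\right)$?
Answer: $- \frac{1573}{7} \approx -224.71$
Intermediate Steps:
$A{\left(O \right)} = 7$ ($A{\left(O \right)} = 8 - 1 = 7$)
$w{\left(U \right)} = \frac{10}{7}$
$a = -3$ ($a = \frac{1 \left(-6 - 6\right)}{4} = \frac{1 \left(-12\right)}{4} = \frac{1}{4} \left(-12\right) = -3$)
$\left(a + w{\left(p{\left(-4,4 \right)} \right)}\right) 143 = \left(-3 + \frac{10}{7}\right) 143 = \left(- \frac{11}{7}\right) 143 = - \frac{1573}{7}$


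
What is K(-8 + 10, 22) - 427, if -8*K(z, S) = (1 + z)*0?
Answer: -427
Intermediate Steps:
K(z, S) = 0 (K(z, S) = -(1 + z)*0/8 = -1/8*0 = 0)
K(-8 + 10, 22) - 427 = 0 - 427 = -427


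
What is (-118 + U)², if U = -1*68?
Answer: 34596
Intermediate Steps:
U = -68
(-118 + U)² = (-118 - 68)² = (-186)² = 34596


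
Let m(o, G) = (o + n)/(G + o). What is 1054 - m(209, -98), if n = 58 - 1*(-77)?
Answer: 116650/111 ≈ 1050.9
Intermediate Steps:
n = 135 (n = 58 + 77 = 135)
m(o, G) = (135 + o)/(G + o) (m(o, G) = (o + 135)/(G + o) = (135 + o)/(G + o))
1054 - m(209, -98) = 1054 - (135 + 209)/(-98 + 209) = 1054 - 344/111 = 116650/111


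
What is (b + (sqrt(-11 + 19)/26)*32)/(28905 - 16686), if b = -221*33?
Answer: -2431/4073 + 32*sqrt(2)/158847 ≈ -0.59657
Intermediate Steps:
b = -7293
(b + (sqrt(-11 + 19)/26)*32)/(28905 - 16686) = (-7293 + (sqrt(-11 + 19)/26)*32)/(28905 - 16686) = (-7293 + (sqrt(8)/26)*32)/12219 = (-7293 + ((2*sqrt(2))/26)*32)*(1/12219) = (-7293 + (sqrt(2)/13)*32)*(1/12219) = (-7293 + 32*sqrt(2)/13)*(1/12219) = -2431/4073 + 32*sqrt(2)/158847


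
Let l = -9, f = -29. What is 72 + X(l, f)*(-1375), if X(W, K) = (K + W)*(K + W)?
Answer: -1985428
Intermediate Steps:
X(W, K) = (K + W)²
72 + X(l, f)*(-1375) = 72 + (-29 - 9)²*(-1375) = 72 + (-38)²*(-1375) = 72 + 1444*(-1375) = 72 - 1985500 = -1985428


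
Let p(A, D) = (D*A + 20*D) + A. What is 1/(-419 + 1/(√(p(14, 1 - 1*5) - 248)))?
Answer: -155030/64957571 + I*√370/64957571 ≈ -0.0023866 + 2.9612e-7*I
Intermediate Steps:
p(A, D) = A + 20*D + A*D (p(A, D) = (A*D + 20*D) + A = (20*D + A*D) + A = A + 20*D + A*D)
1/(-419 + 1/(√(p(14, 1 - 1*5) - 248))) = 1/(-419 + 1/(√((14 + 20*(1 - 1*5) + 14*(1 - 1*5)) - 248))) = 1/(-419 + 1/(√((14 + 20*(1 - 5) + 14*(1 - 5)) - 248))) = 1/(-419 + 1/(√((14 + 20*(-4) + 14*(-4)) - 248))) = 1/(-419 + 1/(√((14 - 80 - 56) - 248))) = 1/(-419 + 1/(√(-122 - 248))) = 1/(-419 + 1/(√(-370))) = 1/(-419 + 1/(I*√370)) = 1/(-419 - I*√370/370)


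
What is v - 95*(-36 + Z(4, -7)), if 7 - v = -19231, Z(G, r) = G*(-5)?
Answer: 24558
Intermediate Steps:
Z(G, r) = -5*G
v = 19238 (v = 7 - 1*(-19231) = 7 + 19231 = 19238)
v - 95*(-36 + Z(4, -7)) = 19238 - 95*(-36 - 5*4) = 19238 - 95*(-36 - 20) = 19238 - 95*(-56) = 19238 - 1*(-5320) = 19238 + 5320 = 24558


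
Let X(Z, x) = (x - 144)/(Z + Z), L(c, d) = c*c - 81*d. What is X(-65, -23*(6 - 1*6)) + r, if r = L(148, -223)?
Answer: 2597927/65 ≈ 39968.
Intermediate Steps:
L(c, d) = c**2 - 81*d
X(Z, x) = (-144 + x)/(2*Z) (X(Z, x) = (-144 + x)/((2*Z)) = (-144 + x)*(1/(2*Z)) = (-144 + x)/(2*Z))
r = 39967 (r = 148**2 - 81*(-223) = 21904 + 18063 = 39967)
X(-65, -23*(6 - 1*6)) + r = (1/2)*(-144 - 23*(6 - 1*6))/(-65) + 39967 = (1/2)*(-1/65)*(-144 - 23*(6 - 6)) + 39967 = (1/2)*(-1/65)*(-144 - 23*0) + 39967 = (1/2)*(-1/65)*(-144 + 0) + 39967 = (1/2)*(-1/65)*(-144) + 39967 = 72/65 + 39967 = 2597927/65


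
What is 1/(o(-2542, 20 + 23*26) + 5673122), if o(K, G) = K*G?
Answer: 1/4102166 ≈ 2.4377e-7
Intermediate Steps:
o(K, G) = G*K
1/(o(-2542, 20 + 23*26) + 5673122) = 1/((20 + 23*26)*(-2542) + 5673122) = 1/((20 + 598)*(-2542) + 5673122) = 1/(618*(-2542) + 5673122) = 1/(-1570956 + 5673122) = 1/4102166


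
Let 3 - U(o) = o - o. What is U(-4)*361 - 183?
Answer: 900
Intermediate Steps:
U(o) = 3 (U(o) = 3 - (o - o) = 3 - 1*0 = 3 + 0 = 3)
U(-4)*361 - 183 = 3*361 - 183 = 1083 - 183 = 900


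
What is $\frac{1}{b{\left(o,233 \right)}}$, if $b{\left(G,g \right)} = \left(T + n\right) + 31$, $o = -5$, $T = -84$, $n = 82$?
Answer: $\frac{1}{29} \approx 0.034483$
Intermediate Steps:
$b{\left(G,g \right)} = 29$ ($b{\left(G,g \right)} = \left(-84 + 82\right) + 31 = -2 + 31 = 29$)
$\frac{1}{b{\left(o,233 \right)}} = \frac{1}{29}$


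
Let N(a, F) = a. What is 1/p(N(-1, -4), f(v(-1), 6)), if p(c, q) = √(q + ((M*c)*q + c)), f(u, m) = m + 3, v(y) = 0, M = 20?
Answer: -I*√43/86 ≈ -0.076249*I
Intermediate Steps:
f(u, m) = 3 + m
p(c, q) = √(c + q + 20*c*q) (p(c, q) = √(q + ((20*c)*q + c)) = √(q + (20*c*q + c)) = √(q + (c + 20*c*q)) = √(c + q + 20*c*q))
1/p(N(-1, -4), f(v(-1), 6)) = 1/(√(-1 + (3 + 6) + 20*(-1)*(3 + 6))) = 1/(√(-1 + 9 + 20*(-1)*9)) = 1/(√(-1 + 9 - 180)) = 1/(√(-172)) = 1/(2*I*√43) = -I*√43/86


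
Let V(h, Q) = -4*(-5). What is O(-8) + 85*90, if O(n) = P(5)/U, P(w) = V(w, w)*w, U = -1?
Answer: 7550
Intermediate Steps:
V(h, Q) = 20
P(w) = 20*w
O(n) = -100 (O(n) = (20*5)/(-1) = 100*(-1) = -100)
O(-8) + 85*90 = -100 + 85*90 = -100 + 7650 = 7550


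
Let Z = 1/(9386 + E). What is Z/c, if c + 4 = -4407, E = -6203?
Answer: -1/14040213 ≈ -7.1224e-8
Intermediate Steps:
c = -4411 (c = -4 - 4407 = -4411)
Z = 1/3183 (Z = 1/(9386 - 6203) = 1/3183 ≈ 0.00031417)
Z/c = (1/3183)/(-4411) = (1/3183)*(-1/4411) = -1/14040213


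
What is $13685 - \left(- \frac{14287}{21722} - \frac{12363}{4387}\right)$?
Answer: $\frac{1304435281745}{95294414} \approx 13688.0$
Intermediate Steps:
$13685 - \left(- \frac{14287}{21722} - \frac{12363}{4387}\right) = 13685 - - \frac{331226155}{95294414} = 13685 + \left(\frac{12363}{4387} + \frac{14287}{21722}\right) = 13685 + \frac{331226155}{95294414} = \frac{1304435281745}{95294414}$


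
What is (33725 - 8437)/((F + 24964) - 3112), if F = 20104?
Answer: 6322/10489 ≈ 0.60273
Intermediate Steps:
(33725 - 8437)/((F + 24964) - 3112) = (33725 - 8437)/((20104 + 24964) - 3112) = 25288/(45068 - 3112) = 25288/41956 = 25288*(1/41956) = 6322/10489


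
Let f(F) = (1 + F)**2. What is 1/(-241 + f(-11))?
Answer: -1/141 ≈ -0.0070922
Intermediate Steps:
1/(-241 + f(-11)) = 1/(-241 + (1 - 11)**2) = 1/(-241 + (-10)**2) = 1/(-241 + 100) = 1/(-141) = -1/141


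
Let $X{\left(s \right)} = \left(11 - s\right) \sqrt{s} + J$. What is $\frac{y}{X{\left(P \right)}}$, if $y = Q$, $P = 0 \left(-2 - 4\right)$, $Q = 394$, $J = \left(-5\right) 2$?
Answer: $- \frac{197}{5} \approx -39.4$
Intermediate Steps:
$J = -10$
$P = 0$ ($P = 0 \left(-6\right) = 0$)
$X{\left(s \right)} = -10 + \sqrt{s} \left(11 - s\right)$ ($X{\left(s \right)} = \left(11 - s\right) \sqrt{s} - 10 = \sqrt{s} \left(11 - s\right) - 10 = -10 + \sqrt{s} \left(11 - s\right)$)
$y = 394$
$\frac{y}{X{\left(P \right)}} = \frac{394}{-10 - 0^{\frac{3}{2}} + 11 \sqrt{0}} = \frac{394}{-10 - 0 + 11 \cdot 0} = \frac{394}{-10 + 0 + 0} = \frac{394}{-10} = 394 \left(- \frac{1}{10}\right) = - \frac{197}{5}$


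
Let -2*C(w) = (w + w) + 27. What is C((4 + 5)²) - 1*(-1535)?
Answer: 2881/2 ≈ 1440.5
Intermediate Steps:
C(w) = -27/2 - w (C(w) = -((w + w) + 27)/2 = -(2*w + 27)/2 = -(27 + 2*w)/2 = -27/2 - w)
C((4 + 5)²) - 1*(-1535) = (-27/2 - (4 + 5)²) - 1*(-1535) = (-27/2 - 1*9²) + 1535 = (-27/2 - 1*81) + 1535 = (-27/2 - 81) + 1535 = -189/2 + 1535 = 2881/2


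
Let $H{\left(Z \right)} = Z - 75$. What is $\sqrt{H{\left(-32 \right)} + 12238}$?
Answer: $\sqrt{12131} \approx 110.14$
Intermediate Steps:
$H{\left(Z \right)} = -75 + Z$
$\sqrt{H{\left(-32 \right)} + 12238} = \sqrt{\left(-75 - 32\right) + 12238} = \sqrt{-107 + 12238} = \sqrt{12131}$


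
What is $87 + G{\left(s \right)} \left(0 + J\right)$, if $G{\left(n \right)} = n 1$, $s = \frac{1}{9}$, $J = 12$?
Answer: $\frac{265}{3} \approx 88.333$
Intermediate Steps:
$s = \frac{1}{9} \approx 0.11111$
$G{\left(n \right)} = n$
$87 + G{\left(s \right)} \left(0 + J\right) = 87 + \frac{0 + 12}{9} = 87 + \frac{1}{9} \cdot 12 = 87 + \frac{4}{3} = \frac{265}{3}$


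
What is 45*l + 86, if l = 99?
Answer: 4541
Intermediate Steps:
45*l + 86 = 45*99 + 86 = 4455 + 86 = 4541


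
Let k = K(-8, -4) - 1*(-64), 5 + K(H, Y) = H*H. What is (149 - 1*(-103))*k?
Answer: 30996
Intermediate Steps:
K(H, Y) = -5 + H**2 (K(H, Y) = -5 + H*H = -5 + H**2)
k = 123 (k = (-5 + (-8)**2) - 1*(-64) = (-5 + 64) + 64 = 59 + 64 = 123)
(149 - 1*(-103))*k = (149 - 1*(-103))*123 = (149 + 103)*123 = 252*123 = 30996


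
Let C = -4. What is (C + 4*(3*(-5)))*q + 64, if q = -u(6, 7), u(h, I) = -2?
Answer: -64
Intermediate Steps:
q = 2 (q = -1*(-2) = 2)
(C + 4*(3*(-5)))*q + 64 = (-4 + 4*(3*(-5)))*2 + 64 = (-4 + 4*(-15))*2 + 64 = (-4 - 60)*2 + 64 = -64*2 + 64 = -128 + 64 = -64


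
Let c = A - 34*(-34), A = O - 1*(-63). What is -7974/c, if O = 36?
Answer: -7974/1255 ≈ -6.3538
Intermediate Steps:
A = 99 (A = 36 - 1*(-63) = 36 + 63 = 99)
c = 1255 (c = 99 - 34*(-34) = 99 + 1156 = 1255)
-7974/c = -7974/1255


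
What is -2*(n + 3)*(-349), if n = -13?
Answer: -6980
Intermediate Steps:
-2*(n + 3)*(-349) = -2*(-13 + 3)*(-349) = -2*(-10)*(-349) = 20*(-349) = -6980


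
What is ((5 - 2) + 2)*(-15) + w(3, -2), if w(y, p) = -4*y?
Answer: -87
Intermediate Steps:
((5 - 2) + 2)*(-15) + w(3, -2) = ((5 - 2) + 2)*(-15) - 4*3 = (3 + 2)*(-15) - 12 = 5*(-15) - 12 = -75 - 12 = -87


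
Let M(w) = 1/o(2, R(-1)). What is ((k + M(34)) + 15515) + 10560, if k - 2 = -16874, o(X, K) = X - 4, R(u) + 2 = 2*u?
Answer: 18405/2 ≈ 9202.5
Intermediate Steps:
R(u) = -2 + 2*u
o(X, K) = -4 + X
k = -16872 (k = 2 - 16874 = -16872)
M(w) = -½ (M(w) = 1/(-4 + 2) = 1/(-2) = -½)
((k + M(34)) + 15515) + 10560 = ((-16872 - ½) + 15515) + 10560 = (-33745/2 + 15515) + 10560 = -2715/2 + 10560 = 18405/2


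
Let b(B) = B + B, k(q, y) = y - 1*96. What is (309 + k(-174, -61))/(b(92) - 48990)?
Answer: -76/24403 ≈ -0.0031144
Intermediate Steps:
k(q, y) = -96 + y (k(q, y) = y - 96 = -96 + y)
b(B) = 2*B
(309 + k(-174, -61))/(b(92) - 48990) = (309 + (-96 - 61))/(2*92 - 48990) = (309 - 157)/(184 - 48990) = 152/(-48806) = 152*(-1/48806) = -76/24403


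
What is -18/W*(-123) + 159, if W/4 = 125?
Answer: 40857/250 ≈ 163.43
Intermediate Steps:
W = 500 (W = 4*125 = 500)
-18/W*(-123) + 159 = -18/500*(-123) + 159 = -18*1/500*(-123) + 159 = -9/250*(-123) + 159 = 1107/250 + 159 = 40857/250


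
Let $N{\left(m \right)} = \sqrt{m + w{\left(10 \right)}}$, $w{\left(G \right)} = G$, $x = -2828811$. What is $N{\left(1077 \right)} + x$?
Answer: $-2828811 + \sqrt{1087} \approx -2.8288 \cdot 10^{6}$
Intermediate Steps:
$N{\left(m \right)} = \sqrt{10 + m}$ ($N{\left(m \right)} = \sqrt{m + 10} = \sqrt{10 + m}$)
$N{\left(1077 \right)} + x = \sqrt{10 + 1077} - 2828811 = \sqrt{1087} - 2828811 = -2828811 + \sqrt{1087}$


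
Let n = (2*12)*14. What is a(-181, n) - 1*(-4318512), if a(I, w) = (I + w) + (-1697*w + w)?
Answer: 3748811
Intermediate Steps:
n = 336 (n = 24*14 = 336)
a(I, w) = I - 1695*w (a(I, w) = (I + w) - 1696*w = I - 1695*w)
a(-181, n) - 1*(-4318512) = (-181 - 1695*336) - 1*(-4318512) = (-181 - 569520) + 4318512 = -569701 + 4318512 = 3748811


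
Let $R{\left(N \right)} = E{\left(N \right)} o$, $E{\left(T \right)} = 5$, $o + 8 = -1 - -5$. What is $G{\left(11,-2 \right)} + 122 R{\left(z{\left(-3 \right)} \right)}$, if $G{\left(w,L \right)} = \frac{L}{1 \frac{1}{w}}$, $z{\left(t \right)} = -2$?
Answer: $-2462$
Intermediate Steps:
$o = -4$ ($o = -8 - -4 = -8 + \left(-1 + 5\right) = -8 + 4 = -4$)
$R{\left(N \right)} = -20$ ($R{\left(N \right)} = 5 \left(-4\right) = -20$)
$G{\left(w,L \right)} = L w$ ($G{\left(w,L \right)} = \frac{L}{\frac{1}{w}} = L w$)
$G{\left(11,-2 \right)} + 122 R{\left(z{\left(-3 \right)} \right)} = \left(-2\right) 11 + 122 \left(-20\right) = -22 - 2440 = -2462$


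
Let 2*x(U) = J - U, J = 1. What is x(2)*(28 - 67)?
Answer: 39/2 ≈ 19.500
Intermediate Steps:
x(U) = ½ - U/2 (x(U) = (1 - U)/2 = ½ - U/2)
x(2)*(28 - 67) = (½ - ½*2)*(28 - 67) = (½ - 1)*(-39) = -½*(-39) = 39/2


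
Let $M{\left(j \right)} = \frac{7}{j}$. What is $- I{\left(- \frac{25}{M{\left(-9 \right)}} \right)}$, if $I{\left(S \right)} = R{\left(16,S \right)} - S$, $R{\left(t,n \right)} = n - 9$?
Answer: $9$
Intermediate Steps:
$R{\left(t,n \right)} = -9 + n$ ($R{\left(t,n \right)} = n - 9 = -9 + n$)
$I{\left(S \right)} = -9$ ($I{\left(S \right)} = \left(-9 + S\right) - S = -9$)
$- I{\left(- \frac{25}{M{\left(-9 \right)}} \right)} = \left(-1\right) \left(-9\right) = 9$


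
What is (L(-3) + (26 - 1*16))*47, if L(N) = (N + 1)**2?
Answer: 658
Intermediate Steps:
L(N) = (1 + N)**2
(L(-3) + (26 - 1*16))*47 = ((1 - 3)**2 + (26 - 1*16))*47 = ((-2)**2 + (26 - 16))*47 = (4 + 10)*47 = 14*47 = 658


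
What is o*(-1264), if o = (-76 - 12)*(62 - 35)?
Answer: 3003264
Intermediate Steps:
o = -2376 (o = -88*27 = -2376)
o*(-1264) = -2376*(-1264) = 3003264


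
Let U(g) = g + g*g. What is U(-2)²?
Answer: 4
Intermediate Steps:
U(g) = g + g²
U(-2)² = (-2*(1 - 2))² = (-2*(-1))² = 2² = 4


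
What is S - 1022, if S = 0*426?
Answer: -1022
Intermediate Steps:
S = 0
S - 1022 = 0 - 1022 = -1022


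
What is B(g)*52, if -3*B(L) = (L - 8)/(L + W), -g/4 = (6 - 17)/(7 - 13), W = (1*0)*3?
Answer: -1196/33 ≈ -36.242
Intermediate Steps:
W = 0 (W = 0*3 = 0)
g = -22/3 (g = -4*(6 - 17)/(7 - 13) = -(-44)/(-6) = -(-44)*(-1)/6 = -4*11/6 = -22/3 ≈ -7.3333)
B(L) = -(-8 + L)/(3*L) (B(L) = -(L - 8)/(3*(L + 0)) = -(-8 + L)/(3*L))
B(g)*52 = ((8 - 1*(-22/3))/(3*(-22/3)))*52 = ((⅓)*(-3/22)*(8 + 22/3))*52 = ((⅓)*(-3/22)*(46/3))*52 = -23/33*52 = -1196/33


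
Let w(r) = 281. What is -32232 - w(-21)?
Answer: -32513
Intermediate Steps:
-32232 - w(-21) = -32232 - 1*281 = -32232 - 281 = -32513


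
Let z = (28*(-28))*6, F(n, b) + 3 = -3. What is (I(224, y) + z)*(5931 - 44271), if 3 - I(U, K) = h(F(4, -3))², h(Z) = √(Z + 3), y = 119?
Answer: 180121320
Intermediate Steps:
F(n, b) = -6 (F(n, b) = -3 - 3 = -6)
h(Z) = √(3 + Z)
z = -4704 (z = -784*6 = -4704)
I(U, K) = 6 (I(U, K) = 3 - (√(3 - 6))² = 3 - (√(-3))² = 3 - (I*√3)² = 3 - 1*(-3) = 3 + 3 = 6)
(I(224, y) + z)*(5931 - 44271) = (6 - 4704)*(5931 - 44271) = -4698*(-38340) = 180121320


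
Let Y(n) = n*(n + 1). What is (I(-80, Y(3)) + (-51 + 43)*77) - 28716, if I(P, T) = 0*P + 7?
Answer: -29325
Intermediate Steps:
Y(n) = n*(1 + n)
I(P, T) = 7 (I(P, T) = 0 + 7 = 7)
(I(-80, Y(3)) + (-51 + 43)*77) - 28716 = (7 + (-51 + 43)*77) - 28716 = (7 - 8*77) - 28716 = (7 - 616) - 28716 = -609 - 28716 = -29325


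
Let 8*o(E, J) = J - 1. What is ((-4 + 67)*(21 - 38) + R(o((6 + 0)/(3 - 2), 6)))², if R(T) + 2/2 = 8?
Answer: 1132096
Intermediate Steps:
o(E, J) = -⅛ + J/8 (o(E, J) = (J - 1)/8 = (-1 + J)/8 = -⅛ + J/8)
R(T) = 7 (R(T) = -1 + 8 = 7)
((-4 + 67)*(21 - 38) + R(o((6 + 0)/(3 - 2), 6)))² = ((-4 + 67)*(21 - 38) + 7)² = (63*(-17) + 7)² = (-1071 + 7)² = (-1064)² = 1132096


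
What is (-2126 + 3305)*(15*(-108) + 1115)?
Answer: -595395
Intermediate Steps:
(-2126 + 3305)*(15*(-108) + 1115) = 1179*(-1620 + 1115) = 1179*(-505) = -595395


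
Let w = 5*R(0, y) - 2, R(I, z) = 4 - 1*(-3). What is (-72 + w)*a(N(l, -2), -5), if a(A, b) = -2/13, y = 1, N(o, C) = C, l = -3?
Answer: 6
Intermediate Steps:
R(I, z) = 7 (R(I, z) = 4 + 3 = 7)
a(A, b) = -2/13 (a(A, b) = -2*1/13 = -2/13)
w = 33 (w = 5*7 - 2 = 35 - 2 = 33)
(-72 + w)*a(N(l, -2), -5) = (-72 + 33)*(-2/13) = -39*(-2/13) = 6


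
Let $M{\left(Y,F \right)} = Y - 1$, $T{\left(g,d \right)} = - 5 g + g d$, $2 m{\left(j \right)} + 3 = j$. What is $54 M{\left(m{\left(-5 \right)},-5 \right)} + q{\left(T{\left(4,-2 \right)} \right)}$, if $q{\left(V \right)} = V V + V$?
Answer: $486$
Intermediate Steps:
$m{\left(j \right)} = - \frac{3}{2} + \frac{j}{2}$
$T{\left(g,d \right)} = - 5 g + d g$
$q{\left(V \right)} = V + V^{2}$ ($q{\left(V \right)} = V^{2} + V = V + V^{2}$)
$M{\left(Y,F \right)} = -1 + Y$ ($M{\left(Y,F \right)} = Y - 1 = -1 + Y$)
$54 M{\left(m{\left(-5 \right)},-5 \right)} + q{\left(T{\left(4,-2 \right)} \right)} = 54 \left(-1 + \left(- \frac{3}{2} + \frac{1}{2} \left(-5\right)\right)\right) + 4 \left(-5 - 2\right) \left(1 + 4 \left(-5 - 2\right)\right) = 54 \left(-1 - 4\right) + 4 \left(-7\right) \left(1 + 4 \left(-7\right)\right) = 54 \left(-1 - 4\right) - 28 \left(1 - 28\right) = 54 \left(-5\right) - -756 = -270 + 756 = 486$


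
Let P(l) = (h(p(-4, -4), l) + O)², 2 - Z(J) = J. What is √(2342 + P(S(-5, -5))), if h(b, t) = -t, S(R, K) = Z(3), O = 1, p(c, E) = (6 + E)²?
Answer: √2346 ≈ 48.436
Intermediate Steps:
Z(J) = 2 - J
S(R, K) = -1 (S(R, K) = 2 - 1*3 = 2 - 3 = -1)
P(l) = (1 - l)² (P(l) = (-l + 1)² = (1 - l)²)
√(2342 + P(S(-5, -5))) = √(2342 + (-1 - 1)²) = √(2342 + (-2)²) = √(2342 + 4) = √2346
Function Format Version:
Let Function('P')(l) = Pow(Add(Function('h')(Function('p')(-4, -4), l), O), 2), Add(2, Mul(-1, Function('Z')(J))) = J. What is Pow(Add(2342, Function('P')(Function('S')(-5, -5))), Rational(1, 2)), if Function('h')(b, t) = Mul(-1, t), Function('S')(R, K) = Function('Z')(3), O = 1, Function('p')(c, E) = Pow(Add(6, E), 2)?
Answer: Pow(2346, Rational(1, 2)) ≈ 48.436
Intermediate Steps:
Function('Z')(J) = Add(2, Mul(-1, J))
Function('S')(R, K) = -1 (Function('S')(R, K) = Add(2, Mul(-1, 3)) = Add(2, -3) = -1)
Function('P')(l) = Pow(Add(1, Mul(-1, l)), 2) (Function('P')(l) = Pow(Add(Mul(-1, l), 1), 2) = Pow(Add(1, Mul(-1, l)), 2))
Pow(Add(2342, Function('P')(Function('S')(-5, -5))), Rational(1, 2)) = Pow(Add(2342, Pow(Add(-1, -1), 2)), Rational(1, 2)) = Pow(Add(2342, Pow(-2, 2)), Rational(1, 2)) = Pow(Add(2342, 4), Rational(1, 2)) = Pow(2346, Rational(1, 2))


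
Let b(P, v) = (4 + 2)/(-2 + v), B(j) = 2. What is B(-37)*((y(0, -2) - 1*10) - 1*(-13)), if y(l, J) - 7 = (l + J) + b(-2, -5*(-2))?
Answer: 35/2 ≈ 17.500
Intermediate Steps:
b(P, v) = 6/(-2 + v)
y(l, J) = 31/4 + J + l (y(l, J) = 7 + ((l + J) + 6/(-2 - 5*(-2))) = 7 + ((J + l) + 6/(-2 + 10)) = 7 + ((J + l) + 6/8) = 7 + ((J + l) + 6*(⅛)) = 7 + ((J + l) + ¾) = 7 + (¾ + J + l) = 31/4 + J + l)
B(-37)*((y(0, -2) - 1*10) - 1*(-13)) = 2*(((31/4 - 2 + 0) - 1*10) - 1*(-13)) = 2*((23/4 - 10) + 13) = 2*(-17/4 + 13) = 2*(35/4) = 35/2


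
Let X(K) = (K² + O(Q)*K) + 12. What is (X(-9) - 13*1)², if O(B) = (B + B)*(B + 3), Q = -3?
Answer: 6400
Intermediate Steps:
O(B) = 2*B*(3 + B) (O(B) = (2*B)*(3 + B) = 2*B*(3 + B))
X(K) = 12 + K² (X(K) = (K² + (2*(-3)*(3 - 3))*K) + 12 = (K² + (2*(-3)*0)*K) + 12 = (K² + 0*K) + 12 = (K² + 0) + 12 = K² + 12 = 12 + K²)
(X(-9) - 13*1)² = ((12 + (-9)²) - 13*1)² = ((12 + 81) - 13)² = (93 - 13)² = 80² = 6400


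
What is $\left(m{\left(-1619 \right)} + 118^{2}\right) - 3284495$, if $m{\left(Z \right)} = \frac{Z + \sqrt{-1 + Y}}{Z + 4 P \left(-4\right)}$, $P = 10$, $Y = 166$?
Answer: $- \frac{5818344190}{1779} - \frac{\sqrt{165}}{1779} \approx -3.2706 \cdot 10^{6}$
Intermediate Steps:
$m{\left(Z \right)} = \frac{Z + \sqrt{165}}{-160 + Z}$ ($m{\left(Z \right)} = \frac{Z + \sqrt{-1 + 166}}{Z + 4 \cdot 10 \left(-4\right)} = \frac{Z + \sqrt{165}}{Z + 40 \left(-4\right)} = \frac{Z + \sqrt{165}}{Z - 160} = \frac{Z + \sqrt{165}}{-160 + Z}$)
$\left(m{\left(-1619 \right)} + 118^{2}\right) - 3284495 = \left(\frac{-1619 + \sqrt{165}}{-160 - 1619} + 118^{2}\right) - 3284495 = \left(\frac{-1619 + \sqrt{165}}{-1779} + 13924\right) - 3284495 = \left(- \frac{-1619 + \sqrt{165}}{1779} + 13924\right) - 3284495 = \left(\left(\frac{1619}{1779} - \frac{\sqrt{165}}{1779}\right) + 13924\right) - 3284495 = \left(\frac{24772415}{1779} - \frac{\sqrt{165}}{1779}\right) - 3284495 = - \frac{5818344190}{1779} - \frac{\sqrt{165}}{1779}$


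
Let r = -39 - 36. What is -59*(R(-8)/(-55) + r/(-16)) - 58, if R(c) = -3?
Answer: -297247/880 ≈ -337.78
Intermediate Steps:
r = -75
-59*(R(-8)/(-55) + r/(-16)) - 58 = -59*(-3/(-55) - 75/(-16)) - 58 = -59*(-3*(-1/55) - 75*(-1/16)) - 58 = -59*(3/55 + 75/16) - 58 = -59*4173/880 - 58 = -246207/880 - 58 = -297247/880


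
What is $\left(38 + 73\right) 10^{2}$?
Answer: $11100$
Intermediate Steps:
$\left(38 + 73\right) 10^{2} = 111 \cdot 100 = 11100$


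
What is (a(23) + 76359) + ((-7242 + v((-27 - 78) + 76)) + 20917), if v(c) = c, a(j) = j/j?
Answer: 90006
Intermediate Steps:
a(j) = 1
(a(23) + 76359) + ((-7242 + v((-27 - 78) + 76)) + 20917) = (1 + 76359) + ((-7242 + ((-27 - 78) + 76)) + 20917) = 76360 + ((-7242 + (-105 + 76)) + 20917) = 76360 + ((-7242 - 29) + 20917) = 76360 + (-7271 + 20917) = 76360 + 13646 = 90006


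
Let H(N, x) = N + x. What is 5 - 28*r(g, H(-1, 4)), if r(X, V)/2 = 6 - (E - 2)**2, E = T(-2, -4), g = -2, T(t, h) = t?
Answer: 565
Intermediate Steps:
E = -2
r(X, V) = -20 (r(X, V) = 2*(6 - (-2 - 2)**2) = 2*(6 - 1*(-4)**2) = 2*(6 - 1*16) = 2*(6 - 16) = 2*(-10) = -20)
5 - 28*r(g, H(-1, 4)) = 5 - 28*(-20) = 5 + 560 = 565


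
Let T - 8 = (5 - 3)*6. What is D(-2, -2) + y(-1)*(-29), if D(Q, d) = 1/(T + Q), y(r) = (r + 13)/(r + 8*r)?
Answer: 697/18 ≈ 38.722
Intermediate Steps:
T = 20 (T = 8 + (5 - 3)*6 = 8 + 2*6 = 8 + 12 = 20)
y(r) = (13 + r)/(9*r) (y(r) = (13 + r)/((9*r)) = (13 + r)*(1/(9*r)) = (13 + r)/(9*r))
D(Q, d) = 1/(20 + Q)
D(-2, -2) + y(-1)*(-29) = 1/(20 - 2) + ((⅑)*(13 - 1)/(-1))*(-29) = 1/18 + ((⅑)*(-1)*12)*(-29) = 1/18 - 4/3*(-29) = 1/18 + 116/3 = 697/18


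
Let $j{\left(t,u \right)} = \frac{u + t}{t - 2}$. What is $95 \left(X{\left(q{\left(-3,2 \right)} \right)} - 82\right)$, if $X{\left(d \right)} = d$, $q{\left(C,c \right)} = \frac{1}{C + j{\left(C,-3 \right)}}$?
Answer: $- \frac{70585}{9} \approx -7842.8$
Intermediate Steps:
$j{\left(t,u \right)} = \frac{t + u}{-2 + t}$
$q{\left(C,c \right)} = \frac{1}{C + \frac{-3 + C}{-2 + C}}$ ($q{\left(C,c \right)} = \frac{1}{C + \frac{C - 3}{-2 + C}} = \frac{1}{C + \frac{-3 + C}{-2 + C}}$)
$95 \left(X{\left(q{\left(-3,2 \right)} \right)} - 82\right) = 95 \left(\frac{-2 - 3}{-3 + \left(-3\right)^{2} - -3} - 82\right) = 95 \left(\frac{1}{-3 + 9 + 3} \left(-5\right) - 82\right) = 95 \left(\frac{1}{9} \left(-5\right) - 82\right) = 95 \left(- \frac{5}{9} - 82\right) = 95 \left(- \frac{743}{9}\right) = - \frac{70585}{9}$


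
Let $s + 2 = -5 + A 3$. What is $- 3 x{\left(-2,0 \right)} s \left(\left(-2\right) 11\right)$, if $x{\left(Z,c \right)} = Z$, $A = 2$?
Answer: $132$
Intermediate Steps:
$s = -1$ ($s = -2 + \left(-5 + 2 \cdot 3\right) = -2 + \left(-5 + 6\right) = -2 + 1 = -1$)
$- 3 x{\left(-2,0 \right)} s \left(\left(-2\right) 11\right) = \left(-3\right) \left(-2\right) \left(-1\right) \left(\left(-2\right) 11\right) = 6 \left(-1\right) \left(-22\right) = \left(-6\right) \left(-22\right) = 132$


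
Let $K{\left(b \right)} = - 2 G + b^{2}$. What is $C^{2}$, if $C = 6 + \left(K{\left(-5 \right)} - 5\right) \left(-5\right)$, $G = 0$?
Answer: $8836$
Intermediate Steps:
$K{\left(b \right)} = b^{2}$ ($K{\left(b \right)} = \left(-2\right) 0 + b^{2} = 0 + b^{2} = b^{2}$)
$C = -94$ ($C = 6 + \left(\left(-5\right)^{2} - 5\right) \left(-5\right) = 6 + \left(25 - 5\right) \left(-5\right) = 6 + 20 \left(-5\right) = 6 - 100 = -94$)
$C^{2} = \left(-94\right)^{2} = 8836$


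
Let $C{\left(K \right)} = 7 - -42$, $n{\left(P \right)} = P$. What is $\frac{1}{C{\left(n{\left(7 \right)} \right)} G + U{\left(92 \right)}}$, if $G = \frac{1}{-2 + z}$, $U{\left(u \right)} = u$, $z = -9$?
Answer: $\frac{11}{963} \approx 0.011423$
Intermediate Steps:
$C{\left(K \right)} = 49$ ($C{\left(K \right)} = 7 + 42 = 49$)
$G = - \frac{1}{11}$ ($G = \frac{1}{-2 - 9} = \frac{1}{-11} = - \frac{1}{11} \approx -0.090909$)
$\frac{1}{C{\left(n{\left(7 \right)} \right)} G + U{\left(92 \right)}} = \frac{1}{49 \left(- \frac{1}{11}\right) + 92} = \frac{1}{- \frac{49}{11} + 92} = \frac{1}{\frac{963}{11}} = \frac{11}{963}$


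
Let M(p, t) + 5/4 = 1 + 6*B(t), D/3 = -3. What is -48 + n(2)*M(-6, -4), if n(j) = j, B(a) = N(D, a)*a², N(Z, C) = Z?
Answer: -3553/2 ≈ -1776.5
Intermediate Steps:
D = -9 (D = 3*(-3) = -9)
B(a) = -9*a²
M(p, t) = -¼ - 54*t² (M(p, t) = -5/4 + (1 + 6*(-9*t²)) = -5/4 + (1 - 54*t²) = -¼ - 54*t²)
-48 + n(2)*M(-6, -4) = -48 + 2*(-¼ - 54*(-4)²) = -48 + 2*(-¼ - 54*16) = -48 + 2*(-¼ - 864) = -48 + 2*(-3457/4) = -48 - 3457/2 = -3553/2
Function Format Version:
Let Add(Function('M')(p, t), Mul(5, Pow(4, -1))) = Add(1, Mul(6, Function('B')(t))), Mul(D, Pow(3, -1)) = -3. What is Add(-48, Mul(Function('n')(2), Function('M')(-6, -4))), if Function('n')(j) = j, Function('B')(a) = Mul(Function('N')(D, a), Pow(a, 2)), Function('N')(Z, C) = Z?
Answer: Rational(-3553, 2) ≈ -1776.5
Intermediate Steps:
D = -9 (D = Mul(3, -3) = -9)
Function('B')(a) = Mul(-9, Pow(a, 2))
Function('M')(p, t) = Add(Rational(-1, 4), Mul(-54, Pow(t, 2))) (Function('M')(p, t) = Add(Rational(-5, 4), Add(1, Mul(6, Mul(-9, Pow(t, 2))))) = Add(Rational(-5, 4), Add(1, Mul(-54, Pow(t, 2)))) = Add(Rational(-1, 4), Mul(-54, Pow(t, 2))))
Add(-48, Mul(Function('n')(2), Function('M')(-6, -4))) = Add(-48, Mul(2, Add(Rational(-1, 4), Mul(-54, Pow(-4, 2))))) = Add(-48, Mul(2, Add(Rational(-1, 4), Mul(-54, 16)))) = Add(-48, Mul(2, Add(Rational(-1, 4), -864))) = Add(-48, Mul(2, Rational(-3457, 4))) = Add(-48, Rational(-3457, 2)) = Rational(-3553, 2)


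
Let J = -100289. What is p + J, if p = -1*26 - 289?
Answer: -100604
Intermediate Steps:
p = -315 (p = -26 - 289 = -315)
p + J = -315 - 100289 = -100604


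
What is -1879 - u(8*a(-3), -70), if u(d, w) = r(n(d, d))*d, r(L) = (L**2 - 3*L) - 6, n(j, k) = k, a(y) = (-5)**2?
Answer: -7880679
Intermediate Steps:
a(y) = 25
r(L) = -6 + L**2 - 3*L
u(d, w) = d*(-6 + d**2 - 3*d) (u(d, w) = (-6 + d**2 - 3*d)*d = d*(-6 + d**2 - 3*d))
-1879 - u(8*a(-3), -70) = -1879 - 8*25*(-6 + (8*25)**2 - 24*25) = -1879 - 200*(-6 + 200**2 - 3*200) = -1879 - 200*(-6 + 40000 - 600) = -1879 - 200*39394 = -1879 - 1*7878800 = -1879 - 7878800 = -7880679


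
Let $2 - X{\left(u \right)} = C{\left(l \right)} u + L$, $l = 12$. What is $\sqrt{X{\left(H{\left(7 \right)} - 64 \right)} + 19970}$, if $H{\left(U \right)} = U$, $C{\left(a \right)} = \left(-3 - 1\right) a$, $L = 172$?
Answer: $6 \sqrt{474} \approx 130.63$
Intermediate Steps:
$C{\left(a \right)} = - 4 a$
$X{\left(u \right)} = -170 + 48 u$ ($X{\left(u \right)} = 2 - \left(\left(-4\right) 12 u + 172\right) = 2 - \left(- 48 u + 172\right) = 2 - \left(172 - 48 u\right) = 2 + \left(-172 + 48 u\right) = -170 + 48 u$)
$\sqrt{X{\left(H{\left(7 \right)} - 64 \right)} + 19970} = \sqrt{\left(-170 + 48 \left(7 - 64\right)\right) + 19970} = \sqrt{\left(-170 + 48 \left(-57\right)\right) + 19970} = \sqrt{\left(-170 - 2736\right) + 19970} = \sqrt{-2906 + 19970} = \sqrt{17064} = 6 \sqrt{474}$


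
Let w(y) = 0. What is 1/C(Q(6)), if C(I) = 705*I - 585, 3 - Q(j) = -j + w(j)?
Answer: 1/5760 ≈ 0.00017361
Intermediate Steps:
Q(j) = 3 + j (Q(j) = 3 - (-j + 0) = 3 - (-1)*j = 3 + j)
C(I) = -585 + 705*I
1/C(Q(6)) = 1/(-585 + 705*(3 + 6)) = 1/(-585 + 705*9) = 1/(-585 + 6345) = 1/5760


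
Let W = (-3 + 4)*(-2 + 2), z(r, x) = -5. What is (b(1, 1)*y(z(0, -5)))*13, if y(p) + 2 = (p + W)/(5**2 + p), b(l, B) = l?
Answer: -117/4 ≈ -29.250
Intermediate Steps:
W = 0 (W = 1*0 = 0)
y(p) = -2 + p/(25 + p) (y(p) = -2 + (p + 0)/(5**2 + p) = -2 + p/(25 + p))
(b(1, 1)*y(z(0, -5)))*13 = (1*((-50 - 1*(-5))/(25 - 5)))*13 = (1*((-50 + 5)/20))*13 = (1*((1/20)*(-45)))*13 = (1*(-9/4))*13 = -9/4*13 = -117/4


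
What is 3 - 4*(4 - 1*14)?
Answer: 43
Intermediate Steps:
3 - 4*(4 - 1*14) = 3 - 4*(4 - 14) = 3 - 4*(-10) = 3 + 40 = 43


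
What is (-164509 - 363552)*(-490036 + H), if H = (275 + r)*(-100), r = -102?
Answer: 267904355496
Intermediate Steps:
H = -17300 (H = (275 - 102)*(-100) = 173*(-100) = -17300)
(-164509 - 363552)*(-490036 + H) = (-164509 - 363552)*(-490036 - 17300) = -528061*(-507336) = 267904355496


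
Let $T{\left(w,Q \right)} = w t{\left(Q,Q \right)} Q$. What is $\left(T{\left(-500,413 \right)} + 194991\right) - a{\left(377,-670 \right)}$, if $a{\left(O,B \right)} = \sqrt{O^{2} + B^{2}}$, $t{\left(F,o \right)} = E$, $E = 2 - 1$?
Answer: $-11509 - \sqrt{591029} \approx -12278.0$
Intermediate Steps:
$E = 1$ ($E = 2 - 1 = 1$)
$t{\left(F,o \right)} = 1$
$T{\left(w,Q \right)} = Q w$ ($T{\left(w,Q \right)} = w 1 Q = w Q = Q w$)
$a{\left(O,B \right)} = \sqrt{B^{2} + O^{2}}$
$\left(T{\left(-500,413 \right)} + 194991\right) - a{\left(377,-670 \right)} = \left(413 \left(-500\right) + 194991\right) - \sqrt{\left(-670\right)^{2} + 377^{2}} = \left(-206500 + 194991\right) - \sqrt{448900 + 142129} = -11509 - \sqrt{591029}$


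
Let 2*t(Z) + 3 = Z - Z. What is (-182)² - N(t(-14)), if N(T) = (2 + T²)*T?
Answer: 265043/8 ≈ 33130.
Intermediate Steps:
t(Z) = -3/2 (t(Z) = -3/2 + (Z - Z)/2 = -3/2 + (½)*0 = -3/2 + 0 = -3/2)
N(T) = T*(2 + T²)
(-182)² - N(t(-14)) = (-182)² - (-3)*(2 + (-3/2)²)/2 = 33124 - (-3)*(2 + 9/4)/2 = 33124 - (-3)*17/(2*4) = 33124 - 1*(-51/8) = 33124 + 51/8 = 265043/8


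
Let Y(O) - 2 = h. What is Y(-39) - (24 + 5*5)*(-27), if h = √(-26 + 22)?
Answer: 1325 + 2*I ≈ 1325.0 + 2.0*I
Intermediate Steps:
h = 2*I (h = √(-4) = 2*I ≈ 2.0*I)
Y(O) = 2 + 2*I
Y(-39) - (24 + 5*5)*(-27) = (2 + 2*I) - (24 + 5*5)*(-27) = (2 + 2*I) - (24 + 25)*(-27) = (2 + 2*I) - 49*(-27) = (2 + 2*I) - 1*(-1323) = (2 + 2*I) + 1323 = 1325 + 2*I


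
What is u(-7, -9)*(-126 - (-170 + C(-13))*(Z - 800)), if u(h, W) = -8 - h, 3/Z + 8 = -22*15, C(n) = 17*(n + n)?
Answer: 82764612/169 ≈ 4.8973e+5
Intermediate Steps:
C(n) = 34*n (C(n) = 17*(2*n) = 34*n)
Z = -3/338 (Z = 3/(-8 - 22*15) = 3/(-8 - 330) = 3/(-338) = 3*(-1/338) = -3/338 ≈ -0.0088757)
u(-7, -9)*(-126 - (-170 + C(-13))*(Z - 800)) = (-8 - 1*(-7))*(-126 - (-170 + 34*(-13))*(-3/338 - 800)) = (-8 + 7)*(-126 - (-170 - 442)*(-270403)/338) = -(-126 - (-612)*(-270403)/338) = -(-126 - 1*82743318/169) = -(-126 - 82743318/169) = -1*(-82764612/169) = 82764612/169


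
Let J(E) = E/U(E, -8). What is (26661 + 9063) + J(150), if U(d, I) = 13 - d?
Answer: 4894038/137 ≈ 35723.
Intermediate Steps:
J(E) = E/(13 - E)
(26661 + 9063) + J(150) = (26661 + 9063) - 1*150/(-13 + 150) = 35724 - 1*150/137 = 35724 - 1*150*1/137 = 35724 - 150/137 = 4894038/137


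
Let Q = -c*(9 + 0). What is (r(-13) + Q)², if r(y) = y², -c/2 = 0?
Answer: 28561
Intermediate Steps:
c = 0 (c = -2*0 = 0)
Q = 0 (Q = -0*(9 + 0) = -0*9 = -1*0 = 0)
(r(-13) + Q)² = ((-13)² + 0)² = (169 + 0)² = 169² = 28561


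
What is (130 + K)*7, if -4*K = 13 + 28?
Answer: 3353/4 ≈ 838.25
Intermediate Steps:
K = -41/4 (K = -(13 + 28)/4 = -1/4*41 = -41/4 ≈ -10.250)
(130 + K)*7 = (130 - 41/4)*7 = (479/4)*7 = 3353/4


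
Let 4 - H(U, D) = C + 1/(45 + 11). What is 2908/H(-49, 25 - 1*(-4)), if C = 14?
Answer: -162848/561 ≈ -290.28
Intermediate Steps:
H(U, D) = -561/56 (H(U, D) = 4 - (14 + 1/(45 + 11)) = 4 - (14 + 1/56) = 4 - 1*785/56 = 4 - 785/56 = -561/56)
2908/H(-49, 25 - 1*(-4)) = 2908/(-561/56) = 2908*(-56/561) = -162848/561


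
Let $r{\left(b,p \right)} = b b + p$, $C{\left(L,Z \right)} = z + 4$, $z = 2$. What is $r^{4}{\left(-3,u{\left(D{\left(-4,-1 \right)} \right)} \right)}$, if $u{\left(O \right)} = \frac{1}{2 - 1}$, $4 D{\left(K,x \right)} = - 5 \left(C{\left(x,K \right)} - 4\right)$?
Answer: $10000$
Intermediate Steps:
$C{\left(L,Z \right)} = 6$ ($C{\left(L,Z \right)} = 2 + 4 = 6$)
$D{\left(K,x \right)} = - \frac{5}{2}$ ($D{\left(K,x \right)} = \frac{\left(-5\right) \left(6 - 4\right)}{4} = \frac{\left(-5\right) 2}{4} = \frac{1}{4} \left(-10\right) = - \frac{5}{2}$)
$u{\left(O \right)} = 1$ ($u{\left(O \right)} = 1^{-1} = 1$)
$r{\left(b,p \right)} = p + b^{2}$ ($r{\left(b,p \right)} = b^{2} + p = p + b^{2}$)
$r^{4}{\left(-3,u{\left(D{\left(-4,-1 \right)} \right)} \right)} = \left(1 + \left(-3\right)^{2}\right)^{4} = \left(1 + 9\right)^{4} = 10^{4} = 10000$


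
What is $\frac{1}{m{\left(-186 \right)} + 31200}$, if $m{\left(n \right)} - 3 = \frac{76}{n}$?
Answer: $\frac{93}{2901841} \approx 3.2049 \cdot 10^{-5}$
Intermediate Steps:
$m{\left(n \right)} = 3 + \frac{76}{n}$
$\frac{1}{m{\left(-186 \right)} + 31200} = \frac{1}{\left(3 + \frac{76}{-186}\right) + 31200} = \frac{1}{\left(3 + 76 \left(- \frac{1}{186}\right)\right) + 31200} = \frac{1}{\left(3 - \frac{38}{93}\right) + 31200} = \frac{1}{\frac{241}{93} + 31200} = \frac{1}{\frac{2901841}{93}} = \frac{93}{2901841}$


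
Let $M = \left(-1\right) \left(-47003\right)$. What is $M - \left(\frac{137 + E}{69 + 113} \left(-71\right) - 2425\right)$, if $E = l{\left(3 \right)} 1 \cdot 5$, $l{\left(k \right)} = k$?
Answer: $\frac{4503344}{91} \approx 49487.0$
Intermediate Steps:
$M = 47003$
$E = 15$ ($E = 3 \cdot 1 \cdot 5 = 3 \cdot 5 = 15$)
$M - \left(\frac{137 + E}{69 + 113} \left(-71\right) - 2425\right) = 47003 - \left(\frac{137 + 15}{69 + 113} \left(-71\right) - 2425\right) = 47003 - \left(\frac{152}{182} \left(-71\right) - 2425\right) = 47003 - \left(152 \cdot \frac{1}{182} \left(-71\right) - 2425\right) = 47003 - \left(\frac{76}{91} \left(-71\right) - 2425\right) = 47003 - \left(- \frac{5396}{91} - 2425\right) = 47003 - - \frac{226071}{91} = 47003 + \frac{226071}{91} = \frac{4503344}{91}$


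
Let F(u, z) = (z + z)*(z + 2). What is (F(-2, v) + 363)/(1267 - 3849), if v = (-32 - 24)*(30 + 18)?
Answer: -14440299/2582 ≈ -5592.7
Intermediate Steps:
v = -2688 (v = -56*48 = -2688)
F(u, z) = 2*z*(2 + z) (F(u, z) = (2*z)*(2 + z) = 2*z*(2 + z))
(F(-2, v) + 363)/(1267 - 3849) = (2*(-2688)*(2 - 2688) + 363)/(1267 - 3849) = (2*(-2688)*(-2686) + 363)/(-2582) = (14439936 + 363)*(-1/2582) = 14440299*(-1/2582) = -14440299/2582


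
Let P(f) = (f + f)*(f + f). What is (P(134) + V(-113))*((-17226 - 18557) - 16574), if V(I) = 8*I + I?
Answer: -3707242099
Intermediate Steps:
V(I) = 9*I
P(f) = 4*f² (P(f) = (2*f)*(2*f) = 4*f²)
(P(134) + V(-113))*((-17226 - 18557) - 16574) = (4*134² + 9*(-113))*((-17226 - 18557) - 16574) = (4*17956 - 1017)*(-35783 - 16574) = (71824 - 1017)*(-52357) = 70807*(-52357) = -3707242099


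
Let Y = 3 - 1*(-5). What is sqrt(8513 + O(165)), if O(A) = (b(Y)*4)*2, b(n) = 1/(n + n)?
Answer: sqrt(34054)/2 ≈ 92.269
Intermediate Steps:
Y = 8 (Y = 3 + 5 = 8)
b(n) = 1/(2*n)
O(A) = 1/2 (O(A) = (((1/2)/8)*4)*2 = (((1/2)*(1/8))*4)*2 = ((1/16)*4)*2 = (1/4)*2 = 1/2)
sqrt(8513 + O(165)) = sqrt(8513 + 1/2) = sqrt(17027/2) = sqrt(34054)/2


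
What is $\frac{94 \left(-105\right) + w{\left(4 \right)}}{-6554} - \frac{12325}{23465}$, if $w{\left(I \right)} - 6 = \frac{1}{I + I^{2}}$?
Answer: $\frac{602718147}{615158440} \approx 0.97978$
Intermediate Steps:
$w{\left(I \right)} = 6 + \frac{1}{I + I^{2}}$
$\frac{94 \left(-105\right) + w{\left(4 \right)}}{-6554} - \frac{12325}{23465} = \frac{94 \left(-105\right) + \frac{1 + 6 \cdot 4 + 6 \cdot 4^{2}}{4 \left(1 + 4\right)}}{-6554} - \frac{12325}{23465} = \left(-9870 + \frac{1 + 24 + 6 \cdot 16}{4 \cdot 5}\right) \left(- \frac{1}{6554}\right) - \frac{2465}{4693} = \left(-9870 + \frac{1}{4} \cdot \frac{1}{5} \left(1 + 24 + 96\right)\right) \left(- \frac{1}{6554}\right) - \frac{2465}{4693} = \left(-9870 + \frac{1}{4} \cdot \frac{1}{5} \cdot 121\right) \left(- \frac{1}{6554}\right) - \frac{2465}{4693} = \left(-9870 + \frac{121}{20}\right) \left(- \frac{1}{6554}\right) - \frac{2465}{4693} = \left(- \frac{197279}{20}\right) \left(- \frac{1}{6554}\right) - \frac{2465}{4693} = \frac{197279}{131080} - \frac{2465}{4693} = \frac{602718147}{615158440}$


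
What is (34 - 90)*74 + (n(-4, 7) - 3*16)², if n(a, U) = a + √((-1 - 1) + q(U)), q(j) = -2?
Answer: -1444 - 208*I ≈ -1444.0 - 208.0*I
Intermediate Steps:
n(a, U) = a + 2*I (n(a, U) = a + √((-1 - 1) - 2) = a + √(-2 - 2) = a + √(-4) = a + 2*I)
(34 - 90)*74 + (n(-4, 7) - 3*16)² = (34 - 90)*74 + ((-4 + 2*I) - 3*16)² = -56*74 + ((-4 + 2*I) - 48)² = -4144 + (-52 + 2*I)²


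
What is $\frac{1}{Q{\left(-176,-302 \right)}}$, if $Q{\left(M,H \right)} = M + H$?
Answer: $- \frac{1}{478} \approx -0.002092$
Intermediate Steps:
$Q{\left(M,H \right)} = H + M$
$\frac{1}{Q{\left(-176,-302 \right)}} = \frac{1}{-302 - 176} = \frac{1}{-478} = - \frac{1}{478}$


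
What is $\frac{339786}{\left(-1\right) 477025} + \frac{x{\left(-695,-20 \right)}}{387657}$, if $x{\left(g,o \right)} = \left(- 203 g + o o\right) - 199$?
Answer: $- \frac{64323467252}{184922080425} \approx -0.34784$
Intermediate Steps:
$x{\left(g,o \right)} = -199 + o^{2} - 203 g$ ($x{\left(g,o \right)} = \left(- 203 g + o^{2}\right) - 199 = \left(o^{2} - 203 g\right) - 199 = -199 + o^{2} - 203 g$)
$\frac{339786}{\left(-1\right) 477025} + \frac{x{\left(-695,-20 \right)}}{387657} = \frac{339786}{\left(-1\right) 477025} + \frac{-199 + \left(-20\right)^{2} - -141085}{387657} = \frac{339786}{-477025} + \left(-199 + 400 + 141085\right) \frac{1}{387657} = 339786 \left(- \frac{1}{477025}\right) + 141286 \cdot \frac{1}{387657} = - \frac{339786}{477025} + \frac{141286}{387657} = - \frac{64323467252}{184922080425}$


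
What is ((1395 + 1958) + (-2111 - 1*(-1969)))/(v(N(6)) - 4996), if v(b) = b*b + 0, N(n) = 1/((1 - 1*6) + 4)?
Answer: -3211/4995 ≈ -0.64284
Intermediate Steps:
N(n) = -1 (N(n) = 1/((1 - 6) + 4) = 1/(-5 + 4) = 1/(-1) = -1)
v(b) = b**2 (v(b) = b**2 + 0 = b**2)
((1395 + 1958) + (-2111 - 1*(-1969)))/(v(N(6)) - 4996) = ((1395 + 1958) + (-2111 - 1*(-1969)))/((-1)**2 - 4996) = (3353 + (-2111 + 1969))/(1 - 4996) = (3353 - 142)/(-4995) = 3211*(-1/4995) = -3211/4995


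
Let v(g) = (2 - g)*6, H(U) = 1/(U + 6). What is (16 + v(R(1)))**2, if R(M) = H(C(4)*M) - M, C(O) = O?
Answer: 27889/25 ≈ 1115.6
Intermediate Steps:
H(U) = 1/(6 + U)
R(M) = 1/(6 + 4*M) - M
v(g) = 12 - 6*g
(16 + v(R(1)))**2 = (16 + (12 - 6*(1/(6 + 4*1) - 1*1)))**2 = (16 + (12 - 6*(1/(6 + 4) - 1)))**2 = (16 + (12 - 6*(1/10 - 1)))**2 = (16 + (12 - 6*(-9/10)))**2 = (16 + (12 + 27/5))**2 = (16 + 87/5)**2 = (167/5)**2 = 27889/25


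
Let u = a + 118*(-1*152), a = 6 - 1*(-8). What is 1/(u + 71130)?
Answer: 1/53208 ≈ 1.8794e-5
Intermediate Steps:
a = 14 (a = 6 + 8 = 14)
u = -17922 (u = 14 + 118*(-1*152) = 14 + 118*(-152) = 14 - 17936 = -17922)
1/(u + 71130) = 1/(-17922 + 71130) = 1/53208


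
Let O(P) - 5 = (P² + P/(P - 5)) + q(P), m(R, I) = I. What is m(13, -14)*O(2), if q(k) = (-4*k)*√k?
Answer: -350/3 + 112*√2 ≈ 41.725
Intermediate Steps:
q(k) = -4*k^(3/2)
O(P) = 5 + P² - 4*P^(3/2) + P/(-5 + P) (O(P) = 5 + ((P² + P/(P - 5)) - 4*P^(3/2)) = 5 + ((P² + P/(-5 + P)) - 4*P^(3/2)) = 5 + (P² - 4*P^(3/2) + P/(-5 + P)) = 5 + P² - 4*P^(3/2) + P/(-5 + P))
m(13, -14)*O(2) = -14*(-25 + 2³ - 5*2² - 16*√2 + 6*2 + 20*2^(3/2))/(-5 + 2) = -14*(-25 + 8 - 5*4 - 16*√2 + 12 + 20*(2*√2))/(-3) = -(-14)*(-25 + 8 - 20 - 16*√2 + 12 + 40*√2)/3 = -(-14)*(-25 + 24*√2)/3 = -14*(25/3 - 8*√2) = -350/3 + 112*√2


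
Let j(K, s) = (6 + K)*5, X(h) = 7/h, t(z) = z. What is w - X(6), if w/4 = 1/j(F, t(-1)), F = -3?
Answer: -9/10 ≈ -0.90000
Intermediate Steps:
j(K, s) = 30 + 5*K
w = 4/15 (w = 4/(30 + 5*(-3)) = 4/(30 - 15) = 4/15 ≈ 0.26667)
w - X(6) = 4/15 - 7/6 = -9/10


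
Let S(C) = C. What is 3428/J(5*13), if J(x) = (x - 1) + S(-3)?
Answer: 3428/61 ≈ 56.197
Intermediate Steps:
J(x) = -4 + x (J(x) = (x - 1) - 3 = (-1 + x) - 3 = -4 + x)
3428/J(5*13) = 3428/(-4 + 5*13) = 3428/(-4 + 65) = 3428/61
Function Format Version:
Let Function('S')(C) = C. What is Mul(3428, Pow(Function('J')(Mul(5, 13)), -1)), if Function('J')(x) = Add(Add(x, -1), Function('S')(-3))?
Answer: Rational(3428, 61) ≈ 56.197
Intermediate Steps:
Function('J')(x) = Add(-4, x) (Function('J')(x) = Add(Add(x, -1), -3) = Add(Add(-1, x), -3) = Add(-4, x))
Mul(3428, Pow(Function('J')(Mul(5, 13)), -1)) = Mul(3428, Pow(Add(-4, Mul(5, 13)), -1)) = Mul(3428, Pow(Add(-4, 65), -1)) = Mul(3428, Pow(61, -1)) = Mul(3428, Rational(1, 61)) = Rational(3428, 61)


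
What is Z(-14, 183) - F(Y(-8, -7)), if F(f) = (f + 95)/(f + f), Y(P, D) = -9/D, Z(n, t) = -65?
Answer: -922/9 ≈ -102.44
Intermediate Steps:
F(f) = (95 + f)/(2*f) (F(f) = (95 + f)/((2*f)) = (95 + f)*(1/(2*f)) = (95 + f)/(2*f))
Z(-14, 183) - F(Y(-8, -7)) = -65 - (95 - 9/(-7))/(2*((-9/(-7)))) = -65 - (95 - 9*(-⅐))/(2*((-9*(-⅐)))) = -65 - (95 + 9/7)/(2*9/7) = -65 - 7*674/(2*9*7) = -65 - 1*337/9 = -65 - 337/9 = -922/9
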